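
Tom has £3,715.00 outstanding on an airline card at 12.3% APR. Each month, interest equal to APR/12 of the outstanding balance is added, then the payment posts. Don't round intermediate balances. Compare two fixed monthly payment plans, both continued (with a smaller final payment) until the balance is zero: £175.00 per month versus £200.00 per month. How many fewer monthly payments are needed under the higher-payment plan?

Monthly rate r = 12.3%/12 = 1.025% = 0.01025.
At £175.00/mo: n = ⌈−ln(1 − rB₀/P)/ln(1+r)⌉ = 25 payments (last £10.90); total interest = total paid − £3,715.00 = £495.90.
At £200.00/mo: 21 payments (last £142.41); total interest £427.41.
Payments saved = 25 − 21 = 4.

4 fewer payments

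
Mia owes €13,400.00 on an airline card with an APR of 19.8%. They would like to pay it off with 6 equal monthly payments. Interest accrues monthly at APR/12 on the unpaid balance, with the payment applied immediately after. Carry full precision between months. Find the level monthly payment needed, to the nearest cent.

Monthly rate r = 19.8%/12 = 1.65% = 0.0165.
Level-payment amortization: P = B₀·r / (1 − (1+r)^(−n)) = 13400.00·0.0165 / (1 − 1.0165^(−6)).
Denominator 1 − (1+r)^(−6) = 0.093525269.
P = 221.1 / 0.093525269 ≈ 2364.07.

€2,364.07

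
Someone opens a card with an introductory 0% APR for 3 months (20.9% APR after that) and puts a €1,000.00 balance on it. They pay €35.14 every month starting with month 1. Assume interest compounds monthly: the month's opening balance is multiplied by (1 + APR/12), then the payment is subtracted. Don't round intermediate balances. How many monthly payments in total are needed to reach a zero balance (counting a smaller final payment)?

Promo months 1–3 at r₀ = 0%/12 = 0; months 4+ at r₁ = 20.9%/12 = 0.0174167.
After month 3 (no interest yet): B = €1,000.00 − 3·€35.14 = €894.58.
Then at r₁ with €35.14/mo: n₂ = −ln(1 − r₁·B/P)/ln(1+r₁) ≈ 33.93 → 34 more payments.

37 months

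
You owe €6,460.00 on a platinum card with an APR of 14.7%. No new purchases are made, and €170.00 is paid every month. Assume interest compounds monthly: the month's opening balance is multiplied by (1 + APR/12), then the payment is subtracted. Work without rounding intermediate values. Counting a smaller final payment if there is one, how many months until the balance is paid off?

Monthly rate r = 14.7%/12 = 1.225% = 0.01225.
Recurrence: B ← B·(1+r) − €170.00.
Month 1: interest €79.13; balance after payment €6,369.14.
Month 2: interest €78.02; balance after payment €6,277.16.
Closed form: n = −ln(1 − rB₀/P)/ln(1+r) = −ln(0.5345)/ln(1.01225) ≈ 51.449, so the balance reaches zero during payment 52.

52 payments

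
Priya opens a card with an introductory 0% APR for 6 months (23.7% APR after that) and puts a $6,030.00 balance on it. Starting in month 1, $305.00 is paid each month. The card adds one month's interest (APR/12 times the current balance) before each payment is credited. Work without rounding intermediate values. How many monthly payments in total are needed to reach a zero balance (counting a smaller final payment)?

Promo months 1–6 at r₀ = 0%/12 = 0; months 7+ at r₁ = 23.7%/12 = 0.01975.
After month 6 (no interest yet): B = $6,030.00 − 6·$305.00 = $4,200.00.
Then at r₁ with $305.00/mo: n₂ = −ln(1 − r₁·B/P)/ln(1+r₁) ≈ 16.23 → 17 more payments.

23 months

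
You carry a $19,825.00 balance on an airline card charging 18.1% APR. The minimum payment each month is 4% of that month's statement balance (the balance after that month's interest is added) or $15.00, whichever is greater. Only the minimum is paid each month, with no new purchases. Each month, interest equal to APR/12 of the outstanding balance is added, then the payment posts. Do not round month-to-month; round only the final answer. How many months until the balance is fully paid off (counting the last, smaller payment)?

Monthly rate r = 18.1%/12 = 1.50833% = 0.0150833.
While 4% of the post-interest balance exceeds $15.00, each month B ← (B·(1+r))·(1 − 0.04), i.e. B shrinks by the factor (1+r)·0.96 = 0.97448.
This holds for months 1–155. Entering month 156 the balance is $360.59; 4% of the post-interest balance is now below $15.00, so the flat $15.00 minimum applies from here.
From month 156 a fixed $15.00 at rate r clears $360.59 in 31 more payments. Total: 155 + 31 = 186 months.

186 months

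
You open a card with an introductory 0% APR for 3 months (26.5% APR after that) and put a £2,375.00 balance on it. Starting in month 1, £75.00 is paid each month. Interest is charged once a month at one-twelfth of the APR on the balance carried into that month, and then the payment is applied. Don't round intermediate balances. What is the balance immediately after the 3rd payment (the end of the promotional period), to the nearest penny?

£2,150.00

Promo months 1–3 at r₀ = 0%/12 = 0; months 4+ at r₁ = 26.5%/12 = 0.0220833.
After month 3 (no interest yet): B = £2,375.00 − 3·£75.00 = £2,150.00.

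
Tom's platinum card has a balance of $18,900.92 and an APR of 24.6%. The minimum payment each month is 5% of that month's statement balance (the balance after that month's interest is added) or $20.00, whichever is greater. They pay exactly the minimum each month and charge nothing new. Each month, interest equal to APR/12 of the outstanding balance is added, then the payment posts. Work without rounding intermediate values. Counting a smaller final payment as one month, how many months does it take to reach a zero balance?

Monthly rate r = 24.6%/12 = 2.05% = 0.0205.
While 5% of the post-interest balance exceeds $20.00, each month B ← (B·(1+r))·(1 − 0.05), i.e. B shrinks by the factor (1+r)·0.95 = 0.96947.
This holds for months 1–126. Entering month 127 the balance is $380.27; 5% of the post-interest balance is now below $20.00, so the flat $20.00 minimum applies from here.
From month 127 a fixed $20.00 at rate r clears $380.27 in 25 more payments. Total: 126 + 25 = 151 months.

151 months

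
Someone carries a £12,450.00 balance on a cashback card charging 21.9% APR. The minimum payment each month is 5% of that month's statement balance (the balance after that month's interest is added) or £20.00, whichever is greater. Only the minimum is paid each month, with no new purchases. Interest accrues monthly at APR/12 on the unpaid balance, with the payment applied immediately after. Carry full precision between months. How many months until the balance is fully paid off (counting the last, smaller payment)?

Monthly rate r = 21.9%/12 = 1.825% = 0.01825.
While 5% of the post-interest balance exceeds £20.00, each month B ← (B·(1+r))·(1 − 0.05), i.e. B shrinks by the factor (1+r)·0.95 = 0.96734.
This holds for months 1–105. Entering month 106 the balance is £380.94; 5% of the post-interest balance is now below £20.00, so the flat £20.00 minimum applies from here.
From month 106 a fixed £20.00 at rate r clears £380.94 in 24 more payments. Total: 105 + 24 = 129 months.

129 months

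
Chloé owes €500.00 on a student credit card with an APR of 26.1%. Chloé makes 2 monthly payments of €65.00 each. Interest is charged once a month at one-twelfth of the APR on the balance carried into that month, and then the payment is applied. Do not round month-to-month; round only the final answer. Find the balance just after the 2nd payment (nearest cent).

€390.57

Monthly rate r = 26.1%/12 = 2.175% = 0.02175.
Each month: B ← B·(1+r) − €65.00.
Month 1: interest €10.88; balance after payment €445.88.
Month 2: interest €9.70; balance after payment €390.57.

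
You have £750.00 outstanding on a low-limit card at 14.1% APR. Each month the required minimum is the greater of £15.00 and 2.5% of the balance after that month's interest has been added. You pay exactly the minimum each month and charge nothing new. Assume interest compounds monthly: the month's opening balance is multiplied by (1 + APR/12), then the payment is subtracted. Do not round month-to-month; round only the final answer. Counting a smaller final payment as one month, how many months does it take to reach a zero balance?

71 months

Monthly rate r = 14.1%/12 = 1.175% = 0.01175.
While 2.5% of the post-interest balance exceeds £15.00, each month B ← (B·(1+r))·(1 − 0.025), i.e. B shrinks by the factor (1+r)·0.975 = 0.98646.
This holds for months 1–18. Entering month 19 the balance is £586.76; 2.5% of the post-interest balance is now below £15.00, so the flat £15.00 minimum applies from here.
From month 19 a fixed £15.00 at rate r clears £586.76 in 53 more payments. Total: 18 + 53 = 71 months.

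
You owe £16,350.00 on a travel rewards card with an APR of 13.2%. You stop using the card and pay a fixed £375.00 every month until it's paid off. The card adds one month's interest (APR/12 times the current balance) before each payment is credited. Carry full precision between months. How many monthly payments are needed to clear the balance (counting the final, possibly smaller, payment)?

60 payments

Monthly rate r = 13.2%/12 = 1.1% = 0.011.
Recurrence: B ← B·(1+r) − £375.00.
Month 1: interest £179.85; balance after payment £16,154.85.
Month 2: interest £177.70; balance after payment £15,957.55.
Closed form: n = −ln(1 − rB₀/P)/ln(1+r) = −ln(0.5204)/ln(1.011) ≈ 59.704, so the balance reaches zero during payment 60.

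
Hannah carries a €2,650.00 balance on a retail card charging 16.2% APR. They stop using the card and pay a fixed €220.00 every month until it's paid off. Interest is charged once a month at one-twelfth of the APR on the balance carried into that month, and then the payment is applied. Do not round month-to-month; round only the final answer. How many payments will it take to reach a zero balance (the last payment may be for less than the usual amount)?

14 months

Monthly rate r = 16.2%/12 = 1.35% = 0.0135.
Recurrence: B ← B·(1+r) − €220.00.
Month 1: interest €35.77; balance after payment €2,465.78.
Month 2: interest €33.29; balance after payment €2,279.06.
Closed form: n = −ln(1 − rB₀/P)/ln(1+r) = −ln(0.83739)/ln(1.0135) ≈ 13.234, so the balance reaches zero during payment 14.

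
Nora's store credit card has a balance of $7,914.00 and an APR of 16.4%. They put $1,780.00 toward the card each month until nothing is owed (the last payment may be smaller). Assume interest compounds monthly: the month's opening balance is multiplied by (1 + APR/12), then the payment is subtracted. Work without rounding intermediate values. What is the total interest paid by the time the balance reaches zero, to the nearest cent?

Monthly rate r = 16.4%/12 = 1.36667% = 0.0136667.
Payoff takes n = ⌈−ln(1 − rB₀/P)/ln(1+r)⌉ = ⌈4.618⌉ = 5 payments; the last is $1,103.16.
Total paid = 4·$1,780.00 + $1,103.16 = $8,223.16.
Total interest = total paid − principal = $8,223.16 − $7,914.00 = $309.16.

$309.16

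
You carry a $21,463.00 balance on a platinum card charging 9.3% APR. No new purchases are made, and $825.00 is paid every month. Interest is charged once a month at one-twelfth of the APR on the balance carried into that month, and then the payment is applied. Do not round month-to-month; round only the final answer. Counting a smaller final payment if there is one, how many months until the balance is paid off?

Monthly rate r = 9.3%/12 = 0.775% = 0.00775.
Recurrence: B ← B·(1+r) − $825.00.
Month 1: interest $166.34; balance after payment $20,804.34.
Month 2: interest $161.23; balance after payment $20,140.57.
Closed form: n = −ln(1 − rB₀/P)/ln(1+r) = −ln(0.79838)/ln(1.00775) ≈ 29.167, so the balance reaches zero during payment 30.

30 payments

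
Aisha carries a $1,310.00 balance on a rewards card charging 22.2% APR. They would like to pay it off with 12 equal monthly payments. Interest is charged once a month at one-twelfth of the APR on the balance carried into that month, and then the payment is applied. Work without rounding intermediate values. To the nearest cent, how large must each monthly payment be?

$122.73

Monthly rate r = 22.2%/12 = 1.85% = 0.0185.
Level-payment amortization: P = B₀·r / (1 − (1+r)^(−n)) = 1310.00·0.0185 / (1 − 1.0185^(−12)).
Denominator 1 − (1+r)^(−12) = 0.197458314.
P = 24.235 / 0.197458314 ≈ 122.73.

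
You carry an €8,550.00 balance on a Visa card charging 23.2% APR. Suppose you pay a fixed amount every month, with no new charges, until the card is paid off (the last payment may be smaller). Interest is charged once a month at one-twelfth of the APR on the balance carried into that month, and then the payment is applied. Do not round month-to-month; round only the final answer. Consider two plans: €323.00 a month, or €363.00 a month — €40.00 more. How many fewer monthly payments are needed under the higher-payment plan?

6 fewer payments

Monthly rate r = 23.2%/12 = 1.93333% = 0.0193333.
At €323.00/mo: n = ⌈−ln(1 − rB₀/P)/ln(1+r)⌉ = 38 payments (last €143.32); total interest = total paid − €8,550.00 = €3,544.32.
At €363.00/mo: 32 payments (last €266.81); total interest €2,969.81.
Payments saved = 38 − 32 = 6.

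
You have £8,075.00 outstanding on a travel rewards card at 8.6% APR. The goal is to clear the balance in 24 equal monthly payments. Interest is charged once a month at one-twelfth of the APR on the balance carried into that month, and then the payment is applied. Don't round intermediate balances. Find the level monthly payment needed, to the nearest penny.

Monthly rate r = 8.6%/12 = 0.716667% = 0.00716667.
Level-payment amortization: P = B₀·r / (1 − (1+r)^(−n)) = 8075.00·0.00716667 / (1 − 1.00717^(−24)).
Denominator 1 − (1+r)^(−24) = 0.157504195.
P = 57.8708 / 0.157504195 ≈ 367.42.

£367.42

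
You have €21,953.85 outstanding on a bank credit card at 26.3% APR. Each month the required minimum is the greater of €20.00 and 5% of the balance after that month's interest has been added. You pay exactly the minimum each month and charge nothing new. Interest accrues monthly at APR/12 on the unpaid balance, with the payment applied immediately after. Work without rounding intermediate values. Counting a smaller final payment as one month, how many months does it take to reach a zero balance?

Monthly rate r = 26.3%/12 = 2.19167% = 0.0219167.
While 5% of the post-interest balance exceeds €20.00, each month B ← (B·(1+r))·(1 − 0.05), i.e. B shrinks by the factor (1+r)·0.95 = 0.97082.
This holds for months 1–136. Entering month 137 the balance is €391.22; 5% of the post-interest balance is now below €20.00, so the flat €20.00 minimum applies from here.
From month 137 a fixed €20.00 at rate r clears €391.22 in 26 more payments. Total: 136 + 26 = 162 months.

162 months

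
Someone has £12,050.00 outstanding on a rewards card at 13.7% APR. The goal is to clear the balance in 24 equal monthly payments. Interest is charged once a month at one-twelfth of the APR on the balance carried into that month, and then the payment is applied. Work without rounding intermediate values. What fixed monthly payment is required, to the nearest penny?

Monthly rate r = 13.7%/12 = 1.14167% = 0.0114167.
Level-payment amortization: P = B₀·r / (1 − (1+r)^(−n)) = 12050.00·0.0114167 / (1 − 1.01142^(−24)).
Denominator 1 − (1+r)^(−24) = 0.23848676.
P = 137.571 / 0.23848676 ≈ 576.85.

£576.85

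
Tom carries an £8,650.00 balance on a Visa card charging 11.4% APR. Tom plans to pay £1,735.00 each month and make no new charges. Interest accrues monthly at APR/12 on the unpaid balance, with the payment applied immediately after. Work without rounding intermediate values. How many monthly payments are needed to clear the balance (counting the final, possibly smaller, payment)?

Monthly rate r = 11.4%/12 = 0.95% = 0.0095.
Recurrence: B ← B·(1+r) − £1,735.00.
Month 1: interest £82.17; balance after payment £6,997.17.
Month 2: interest £66.47; balance after payment £5,328.65.
Month 3: interest £50.62; balance after payment £3,644.27.
Month 4: interest £34.62; balance after payment £1,943.89.
Month 5: interest £18.47; balance after payment £227.36.
Month 6: interest £2.16; balance after payment £0.00.

6 payments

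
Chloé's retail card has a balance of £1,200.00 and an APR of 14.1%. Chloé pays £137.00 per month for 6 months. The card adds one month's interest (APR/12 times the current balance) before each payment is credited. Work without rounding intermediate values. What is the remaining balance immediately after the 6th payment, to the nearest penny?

Monthly rate r = 14.1%/12 = 1.175% = 0.01175.
Each month: B ← B·(1+r) − £137.00.
Month 1: interest £14.10; balance after payment £1,077.10.
Month 2: interest £12.66; balance after payment £952.76.
Month 3: interest £11.19; balance after payment £826.95.
Month 4: interest £9.72; balance after payment £699.67.
Month 5: interest £8.22; balance after payment £570.89.
Month 6: interest £6.71; balance after payment £440.60.

£440.60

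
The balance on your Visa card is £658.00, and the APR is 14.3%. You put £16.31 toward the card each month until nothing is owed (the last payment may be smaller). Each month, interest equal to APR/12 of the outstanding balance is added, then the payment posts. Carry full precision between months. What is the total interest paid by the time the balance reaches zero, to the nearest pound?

Monthly rate r = 14.3%/12 = 1.19167% = 0.0119167.
Payoff takes n = ⌈−ln(1 − rB₀/P)/ln(1+r)⌉ = ⌈55.324⌉ = 56 payments; the last is £5.31.
Total paid = 55·£16.31 + £5.31 = £902.36.
Total interest = total paid − principal = £902.36 − £658.00 = £244.36.

£244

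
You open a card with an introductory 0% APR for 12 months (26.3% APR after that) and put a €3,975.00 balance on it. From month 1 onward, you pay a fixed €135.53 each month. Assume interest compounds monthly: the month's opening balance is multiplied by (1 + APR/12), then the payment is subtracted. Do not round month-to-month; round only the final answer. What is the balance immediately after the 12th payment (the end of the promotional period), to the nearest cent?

Promo months 1–12 at r₀ = 0%/12 = 0; months 13+ at r₁ = 26.3%/12 = 0.0219167.
After month 12 (no interest yet): B = €3,975.00 − 12·€135.53 = €2,348.64.

€2,348.64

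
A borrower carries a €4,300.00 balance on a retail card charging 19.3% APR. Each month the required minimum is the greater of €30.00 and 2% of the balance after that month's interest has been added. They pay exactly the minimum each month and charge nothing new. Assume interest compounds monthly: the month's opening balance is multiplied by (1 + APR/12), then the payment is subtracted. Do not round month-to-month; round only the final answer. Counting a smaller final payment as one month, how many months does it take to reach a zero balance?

Monthly rate r = 19.3%/12 = 1.60833% = 0.0160833.
While 2% of the post-interest balance exceeds €30.00, each month B ← (B·(1+r))·(1 − 0.02), i.e. B shrinks by the factor (1+r)·0.98 = 0.99576.
This holds for months 1–252. Entering month 253 the balance is €1,474.45; 2% of the post-interest balance is now below €30.00, so the flat €30.00 minimum applies from here.
From month 253 a fixed €30.00 at rate r clears €1,474.45 in 98 more payments. Total: 252 + 98 = 350 months.

350 months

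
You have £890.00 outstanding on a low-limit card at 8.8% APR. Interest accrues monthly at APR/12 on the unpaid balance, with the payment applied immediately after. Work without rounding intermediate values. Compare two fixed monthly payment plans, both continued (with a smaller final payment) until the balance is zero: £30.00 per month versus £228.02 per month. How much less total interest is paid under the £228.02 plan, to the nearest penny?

Monthly rate r = 8.8%/12 = 0.733333% = 0.00733333.
At £30.00/mo: n = ⌈−ln(1 − rB₀/P)/ln(1+r)⌉ = 34 payments (last £17.33); total interest = total paid − £890.00 = £117.33.
At £228.02/mo: 4 payments (last £222.25); total interest £16.31.
Interest saved = £117.33 − £16.31 = £101.02.

£101.02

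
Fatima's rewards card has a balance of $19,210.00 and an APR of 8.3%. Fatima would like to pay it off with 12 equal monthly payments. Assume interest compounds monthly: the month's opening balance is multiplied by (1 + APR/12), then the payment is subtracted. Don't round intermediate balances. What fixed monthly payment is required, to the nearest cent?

$1,673.71

Monthly rate r = 8.3%/12 = 0.691667% = 0.00691667.
Level-payment amortization: P = B₀·r / (1 − (1+r)^(−n)) = 19210.00·0.00691667 / (1 − 1.00692^(−12)).
Denominator 1 − (1+r)^(−12) = 0.079385848.
P = 132.869 / 0.079385848 ≈ 1673.71.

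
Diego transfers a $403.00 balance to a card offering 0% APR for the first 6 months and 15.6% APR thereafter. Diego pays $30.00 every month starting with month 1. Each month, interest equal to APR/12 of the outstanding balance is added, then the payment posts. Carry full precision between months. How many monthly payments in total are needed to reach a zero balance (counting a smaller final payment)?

Promo months 1–6 at r₀ = 0%/12 = 0; months 7+ at r₁ = 15.6%/12 = 0.013.
After month 6 (no interest yet): B = $403.00 − 6·$30.00 = $223.00.
Then at r₁ with $30.00/mo: n₂ = −ln(1 − r₁·B/P)/ln(1+r₁) ≈ 7.87 → 8 more payments.

14 months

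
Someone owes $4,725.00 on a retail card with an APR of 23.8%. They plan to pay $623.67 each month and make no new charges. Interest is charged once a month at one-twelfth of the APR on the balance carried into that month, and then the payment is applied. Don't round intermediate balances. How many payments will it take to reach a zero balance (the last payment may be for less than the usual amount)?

9 payments

Monthly rate r = 23.8%/12 = 1.98333% = 0.0198333.
Recurrence: B ← B·(1+r) − $623.67.
Month 1: interest $93.71; balance after payment $4,195.04.
Month 2: interest $83.20; balance after payment $3,654.57.
Closed form: n = −ln(1 − rB₀/P)/ln(1+r) = −ln(0.84974)/ln(1.01983) ≈ 8.291, so the balance reaches zero during payment 9.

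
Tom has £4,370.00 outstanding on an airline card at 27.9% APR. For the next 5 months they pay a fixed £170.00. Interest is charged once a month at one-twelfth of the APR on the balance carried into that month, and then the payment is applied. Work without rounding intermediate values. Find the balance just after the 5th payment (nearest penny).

£4,011.74

Monthly rate r = 27.9%/12 = 2.325% = 0.02325.
Each month: B ← B·(1+r) − £170.00.
Month 1: interest £101.60; balance after payment £4,301.60.
Month 2: interest £100.01; balance after payment £4,231.61.
Month 3: interest £98.39; balance after payment £4,160.00.
Month 4: interest £96.72; balance after payment £4,086.72.
Month 5: interest £95.02; balance after payment £4,011.74.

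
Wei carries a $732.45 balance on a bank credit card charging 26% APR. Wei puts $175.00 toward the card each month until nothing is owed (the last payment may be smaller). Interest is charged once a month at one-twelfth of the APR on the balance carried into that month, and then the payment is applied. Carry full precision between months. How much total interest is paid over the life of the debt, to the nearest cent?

Monthly rate r = 26%/12 = 2.16667% = 0.0216667.
Payoff takes n = ⌈−ln(1 − rB₀/P)/ln(1+r)⌉ = ⌈4.435⌉ = 5 payments; the last is $76.57.
Total paid = 4·$175.00 + $76.57 = $776.57.
Total interest = total paid − principal = $776.57 − $732.45 = $44.12.

$44.12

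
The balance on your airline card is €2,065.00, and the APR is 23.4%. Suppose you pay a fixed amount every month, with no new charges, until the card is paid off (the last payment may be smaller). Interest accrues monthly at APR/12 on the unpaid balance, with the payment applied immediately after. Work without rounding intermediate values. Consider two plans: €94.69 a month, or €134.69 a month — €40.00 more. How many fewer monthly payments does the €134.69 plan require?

Monthly rate r = 23.4%/12 = 1.95% = 0.0195.
At €94.69/mo: n = ⌈−ln(1 − rB₀/P)/ln(1+r)⌉ = 29 payments (last €64.36); total interest = total paid − €2,065.00 = €650.68.
At €134.69/mo: 19 payments (last €53.14); total interest €412.56.
Payments saved = 29 − 19 = 10.

10 fewer payments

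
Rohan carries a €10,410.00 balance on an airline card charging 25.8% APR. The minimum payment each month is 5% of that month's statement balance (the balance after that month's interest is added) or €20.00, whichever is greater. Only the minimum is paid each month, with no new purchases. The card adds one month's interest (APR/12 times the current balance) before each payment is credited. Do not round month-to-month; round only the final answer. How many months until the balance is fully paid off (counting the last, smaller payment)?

Monthly rate r = 25.8%/12 = 2.15% = 0.0215.
While 5% of the post-interest balance exceeds €20.00, each month B ← (B·(1+r))·(1 − 0.05), i.e. B shrinks by the factor (1+r)·0.95 = 0.97042.
This holds for months 1–110. Entering month 111 the balance is €383.06; 5% of the post-interest balance is now below €20.00, so the flat €20.00 minimum applies from here.
From month 111 a fixed €20.00 at rate r clears €383.06 in 25 more payments. Total: 110 + 25 = 135 months.

135 months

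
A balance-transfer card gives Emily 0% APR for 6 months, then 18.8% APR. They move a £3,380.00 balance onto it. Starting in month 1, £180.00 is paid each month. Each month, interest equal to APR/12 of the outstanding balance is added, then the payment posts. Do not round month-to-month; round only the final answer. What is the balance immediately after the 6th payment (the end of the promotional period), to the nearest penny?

£2,300.00

Promo months 1–6 at r₀ = 0%/12 = 0; months 7+ at r₁ = 18.8%/12 = 0.0156667.
After month 6 (no interest yet): B = £3,380.00 − 6·£180.00 = £2,300.00.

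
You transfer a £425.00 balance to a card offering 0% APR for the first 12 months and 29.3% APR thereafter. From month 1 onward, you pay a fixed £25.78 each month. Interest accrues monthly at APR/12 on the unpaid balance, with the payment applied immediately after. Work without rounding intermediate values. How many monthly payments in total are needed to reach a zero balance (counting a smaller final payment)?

17 payments

Promo months 1–12 at r₀ = 0%/12 = 0; months 13+ at r₁ = 29.3%/12 = 0.0244167.
After month 12 (no interest yet): B = £425.00 − 12·£25.78 = £115.64.
Then at r₁ with £25.78/mo: n₂ = −ln(1 − r₁·B/P)/ln(1+r₁) ≈ 4.81 → 5 more payments.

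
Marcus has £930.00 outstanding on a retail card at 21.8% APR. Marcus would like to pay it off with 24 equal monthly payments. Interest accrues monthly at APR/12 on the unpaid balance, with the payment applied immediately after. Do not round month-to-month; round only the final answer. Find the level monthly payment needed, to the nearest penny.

Monthly rate r = 21.8%/12 = 1.81667% = 0.0181667.
Level-payment amortization: P = B₀·r / (1 − (1+r)^(−n)) = 930.00·0.0181667 / (1 − 1.01817^(−24)).
Denominator 1 − (1+r)^(−24) = 0.350847093.
P = 16.895 / 0.350847093 ≈ 48.15.

£48.15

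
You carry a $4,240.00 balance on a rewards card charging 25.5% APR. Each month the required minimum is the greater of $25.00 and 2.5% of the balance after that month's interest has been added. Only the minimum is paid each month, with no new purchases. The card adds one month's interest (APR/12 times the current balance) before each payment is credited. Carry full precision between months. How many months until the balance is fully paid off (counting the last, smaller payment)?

427 months

Monthly rate r = 25.5%/12 = 2.125% = 0.02125.
While 2.5% of the post-interest balance exceeds $25.00, each month B ← (B·(1+r))·(1 − 0.025), i.e. B shrinks by the factor (1+r)·0.975 = 0.99572.
This holds for months 1–342. Entering month 343 the balance is $977.49; 2.5% of the post-interest balance is now below $25.00, so the flat $25.00 minimum applies from here.
From month 343 a fixed $25.00 at rate r clears $977.49 in 85 more payments. Total: 342 + 85 = 427 months.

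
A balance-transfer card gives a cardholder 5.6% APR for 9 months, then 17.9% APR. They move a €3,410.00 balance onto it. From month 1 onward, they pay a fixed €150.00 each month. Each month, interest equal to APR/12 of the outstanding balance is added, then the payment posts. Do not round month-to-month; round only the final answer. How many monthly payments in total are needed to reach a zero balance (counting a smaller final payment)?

26 payments

Promo months 1–9 at r₀ = 5.6%/12 = 0.00466667; months 10+ at r₁ = 17.9%/12 = 0.0149167.
After month 9: iterate B ← B·(1+r₀) − €150.00 for 9 months → €2,180.45.
Then at r₁ with €150.00/mo: n₂ = −ln(1 − r₁·B/P)/ln(1+r₁) ≈ 16.51 → 17 more payments.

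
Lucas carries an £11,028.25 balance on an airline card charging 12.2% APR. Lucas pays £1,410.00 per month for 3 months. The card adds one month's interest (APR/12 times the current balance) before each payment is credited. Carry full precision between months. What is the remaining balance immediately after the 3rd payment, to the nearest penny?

Monthly rate r = 12.2%/12 = 1.01667% = 0.0101667.
Each month: B ← B·(1+r) − £1,410.00.
Month 1: interest £112.12; balance after payment £9,730.37.
Month 2: interest £98.93; balance after payment £8,419.30.
Month 3: interest £85.60; balance after payment £7,094.89.

£7,094.89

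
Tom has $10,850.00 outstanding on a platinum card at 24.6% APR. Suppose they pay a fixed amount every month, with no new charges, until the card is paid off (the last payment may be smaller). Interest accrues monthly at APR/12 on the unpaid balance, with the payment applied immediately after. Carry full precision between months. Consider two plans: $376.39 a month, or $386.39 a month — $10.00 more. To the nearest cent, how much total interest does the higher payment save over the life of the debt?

$257.88

Monthly rate r = 24.6%/12 = 2.05% = 0.0205.
At $376.39/mo: n = ⌈−ln(1 − rB₀/P)/ln(1+r)⌉ = 45 payments (last $19.13); total interest = total paid − $10,850.00 = $5,730.29.
At $386.39/mo: 43 payments (last $94.03); total interest $5,472.41.
Interest saved = $5,730.29 − $5,472.41 = $257.88.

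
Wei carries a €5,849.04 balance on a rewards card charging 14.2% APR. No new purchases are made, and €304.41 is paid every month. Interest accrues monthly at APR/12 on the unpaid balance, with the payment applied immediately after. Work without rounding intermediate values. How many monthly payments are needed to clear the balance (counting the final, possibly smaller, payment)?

22 months

Monthly rate r = 14.2%/12 = 1.18333% = 0.0118333.
Recurrence: B ← B·(1+r) − €304.41.
Month 1: interest €69.21; balance after payment €5,613.84.
Month 2: interest €66.43; balance after payment €5,375.86.
Closed form: n = −ln(1 − rB₀/P)/ln(1+r) = −ln(0.77263)/ln(1.01183) ≈ 21.928, so the balance reaches zero during payment 22.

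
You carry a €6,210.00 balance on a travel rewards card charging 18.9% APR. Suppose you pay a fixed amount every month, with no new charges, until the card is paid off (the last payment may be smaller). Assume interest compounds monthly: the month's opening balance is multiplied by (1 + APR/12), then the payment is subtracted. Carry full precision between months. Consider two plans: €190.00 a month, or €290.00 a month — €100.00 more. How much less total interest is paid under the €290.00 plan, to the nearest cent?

Monthly rate r = 18.9%/12 = 1.575% = 0.01575.
At €190.00/mo: n = ⌈−ln(1 − rB₀/P)/ln(1+r)⌉ = 47 payments (last €52.47); total interest = total paid − €6,210.00 = €2,582.47.
At €290.00/mo: 27 payments (last €94.67); total interest €1,424.67.
Interest saved = €2,582.47 − €1,424.67 = €1,157.80.

€1,157.80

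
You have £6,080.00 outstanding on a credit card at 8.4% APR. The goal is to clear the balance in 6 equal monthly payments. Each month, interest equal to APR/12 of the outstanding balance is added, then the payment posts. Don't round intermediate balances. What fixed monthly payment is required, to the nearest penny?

£1,038.30

Monthly rate r = 8.4%/12 = 0.7% = 0.007.
Level-payment amortization: P = B₀·r / (1 − (1+r)^(−n)) = 6080.00·0.007 / (1 − 1.007^(−6)).
Denominator 1 − (1+r)^(−6) = 0.0409899097.
P = 42.56 / 0.0409899097 ≈ 1038.30.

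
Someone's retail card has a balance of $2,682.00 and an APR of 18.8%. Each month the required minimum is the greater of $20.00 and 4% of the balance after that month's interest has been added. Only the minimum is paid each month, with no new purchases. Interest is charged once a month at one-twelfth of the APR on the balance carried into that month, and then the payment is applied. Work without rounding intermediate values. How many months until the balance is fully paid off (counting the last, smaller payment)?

99 months

Monthly rate r = 18.8%/12 = 1.56667% = 0.0156667.
While 4% of the post-interest balance exceeds $20.00, each month B ← (B·(1+r))·(1 − 0.04), i.e. B shrinks by the factor (1+r)·0.96 = 0.97504.
This holds for months 1–68. Entering month 69 the balance is $480.82; 4% of the post-interest balance is now below $20.00, so the flat $20.00 minimum applies from here.
From month 69 a fixed $20.00 at rate r clears $480.82 in 31 more payments. Total: 68 + 31 = 99 months.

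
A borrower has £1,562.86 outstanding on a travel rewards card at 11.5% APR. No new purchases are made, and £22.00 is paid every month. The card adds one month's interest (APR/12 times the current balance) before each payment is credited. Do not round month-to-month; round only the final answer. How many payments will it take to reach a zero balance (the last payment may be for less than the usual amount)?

Monthly rate r = 11.5%/12 = 0.958333% = 0.00958333.
Recurrence: B ← B·(1+r) − £22.00.
Month 1: interest £14.98; balance after payment £1,555.84.
Month 2: interest £14.91; balance after payment £1,548.75.
Closed form: n = −ln(1 − rB₀/P)/ln(1+r) = −ln(0.31921)/ln(1.00958) ≈ 119.726, so the balance reaches zero during payment 120.

120 payments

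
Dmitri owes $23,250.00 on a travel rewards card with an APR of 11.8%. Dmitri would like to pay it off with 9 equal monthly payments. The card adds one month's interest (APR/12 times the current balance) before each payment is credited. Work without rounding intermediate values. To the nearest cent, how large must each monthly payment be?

Monthly rate r = 11.8%/12 = 0.983333% = 0.00983333.
Level-payment amortization: P = B₀·r / (1 − (1+r)^(−n)) = 23250.00·0.00983333 / (1 − 1.00983^(−9)).
Denominator 1 − (1+r)^(−9) = 0.0843011242.
P = 228.625 / 0.0843011242 ≈ 2712.00.

$2,712.00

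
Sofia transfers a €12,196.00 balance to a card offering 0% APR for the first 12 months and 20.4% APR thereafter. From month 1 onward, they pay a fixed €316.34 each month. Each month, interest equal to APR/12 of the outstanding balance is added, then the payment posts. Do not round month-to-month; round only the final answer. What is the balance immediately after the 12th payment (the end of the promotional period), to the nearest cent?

€8,399.92

Promo months 1–12 at r₀ = 0%/12 = 0; months 13+ at r₁ = 20.4%/12 = 0.017.
After month 12 (no interest yet): B = €12,196.00 − 12·€316.34 = €8,399.92.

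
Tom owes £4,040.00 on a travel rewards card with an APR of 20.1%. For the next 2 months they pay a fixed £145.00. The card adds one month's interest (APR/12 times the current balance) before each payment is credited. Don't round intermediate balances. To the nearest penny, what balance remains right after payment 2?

Monthly rate r = 20.1%/12 = 1.675% = 0.01675.
Each month: B ← B·(1+r) − £145.00.
Month 1: interest £67.67; balance after payment £3,962.67.
Month 2: interest £66.37; balance after payment £3,884.04.

£3,884.04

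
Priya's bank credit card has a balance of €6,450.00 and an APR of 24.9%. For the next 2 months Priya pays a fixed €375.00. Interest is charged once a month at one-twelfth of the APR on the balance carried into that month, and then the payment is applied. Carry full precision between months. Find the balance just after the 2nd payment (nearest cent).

€5,962.67

Monthly rate r = 24.9%/12 = 2.075% = 0.02075.
Each month: B ← B·(1+r) − €375.00.
Month 1: interest €133.84; balance after payment €6,208.84.
Month 2: interest €128.83; balance after payment €5,962.67.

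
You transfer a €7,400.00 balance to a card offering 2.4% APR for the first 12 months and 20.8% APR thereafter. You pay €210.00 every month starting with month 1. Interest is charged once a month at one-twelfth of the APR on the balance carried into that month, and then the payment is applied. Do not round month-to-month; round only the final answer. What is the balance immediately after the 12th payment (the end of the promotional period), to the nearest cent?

€5,031.66

Promo months 1–12 at r₀ = 2.4%/12 = 0.002; months 13+ at r₁ = 20.8%/12 = 0.0173333.
After month 12: iterate B ← B·(1+r₀) − €210.00 for 12 months → €5,031.66.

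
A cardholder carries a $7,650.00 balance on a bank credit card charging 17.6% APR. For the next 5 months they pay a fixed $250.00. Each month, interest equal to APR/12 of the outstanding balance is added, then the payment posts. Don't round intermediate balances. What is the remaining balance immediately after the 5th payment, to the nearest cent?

Monthly rate r = 17.6%/12 = 1.46667% = 0.0146667.
Each month: B ← B·(1+r) − $250.00.
Month 1: interest $112.20; balance after payment $7,512.20.
Month 2: interest $110.18; balance after payment $7,372.38.
Month 3: interest $108.13; balance after payment $7,230.51.
Month 4: interest $106.05; balance after payment $7,086.55.
Month 5: interest $103.94; balance after payment $6,940.49.

$6,940.49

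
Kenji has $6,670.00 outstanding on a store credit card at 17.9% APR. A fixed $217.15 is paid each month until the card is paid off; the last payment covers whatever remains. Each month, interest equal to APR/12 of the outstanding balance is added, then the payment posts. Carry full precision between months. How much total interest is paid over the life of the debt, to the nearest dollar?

$2,318

Monthly rate r = 17.9%/12 = 1.49167% = 0.0149167.
Payoff takes n = ⌈−ln(1 − rB₀/P)/ln(1+r)⌉ = ⌈41.389⌉ = 42 payments; the last is $84.83.
Total paid = 41·$217.15 + $84.83 = $8,987.98.
Total interest = total paid − principal = $8,987.98 − $6,670.00 = $2,317.98.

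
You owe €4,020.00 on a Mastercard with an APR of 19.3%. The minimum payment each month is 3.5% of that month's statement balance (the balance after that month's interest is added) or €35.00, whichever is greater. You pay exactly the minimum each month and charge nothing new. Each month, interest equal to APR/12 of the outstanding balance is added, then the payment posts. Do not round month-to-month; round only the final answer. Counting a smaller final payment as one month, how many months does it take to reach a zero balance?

Monthly rate r = 19.3%/12 = 1.60833% = 0.0160833.
While 3.5% of the post-interest balance exceeds €35.00, each month B ← (B·(1+r))·(1 − 0.035), i.e. B shrinks by the factor (1+r)·0.965 = 0.98052.
This holds for months 1–72. Entering month 73 the balance is €975.22; 3.5% of the post-interest balance is now below €35.00, so the flat €35.00 minimum applies from here.
From month 73 a fixed €35.00 at rate r clears €975.22 in 38 more payments. Total: 72 + 38 = 110 months.

110 months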